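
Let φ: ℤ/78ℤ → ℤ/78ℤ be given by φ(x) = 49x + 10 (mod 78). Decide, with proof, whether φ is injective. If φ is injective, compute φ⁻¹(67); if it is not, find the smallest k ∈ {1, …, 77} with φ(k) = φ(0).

33

Recall: φ is injective when φ(x_1) = φ(x_2) forces x_1 = x_2.
If φ(x_1) = φ(x_2), then 49x_1 ≡ 49x_2 (mod 78). Because gcd(49, 78) = 1, we may cancel 49 to get x_1 ≡ x_2 (mod 78).
Therefore φ is injective.
We now compute 49⁻¹ mod 78 explicitly. Euclid's algorithm: 78 = 1·49 + 29, 49 = 1·29 + 20, 29 = 1·20 + 9, 20 = 2·9 + 2, 9 = 4·2 + 1; back-substituting gives 1 = 43·49 − 27·78, so 49⁻¹ ≡ 43 (mod 78).
Since φ is injective, we compute φ⁻¹(67): solve 49x + 10 ≡ 67 (mod 78), i.e. 49x ≡ 57 (mod 78).
Multiplying by 49⁻¹ = 43 gives x ≡ 43·57 = 2451 = 31·78 + 33 ≡ 33 (mod 78).
Check: φ(33) = 49·33 + 10 = 1627 = 20·78 + 67 ≡ 67 (mod 78).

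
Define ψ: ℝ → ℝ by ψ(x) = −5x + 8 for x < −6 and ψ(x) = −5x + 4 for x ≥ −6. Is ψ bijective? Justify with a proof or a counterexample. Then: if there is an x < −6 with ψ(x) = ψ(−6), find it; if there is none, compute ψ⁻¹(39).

-31/5

Both pieces are strictly decreasing (slopes −5 and −5), so each is injective on its own interval.
The left piece maps (−∞, −6) onto (38, ∞); the right piece maps [−6, ∞) onto (−∞, 34].
The images leave a gap (38 has no preimage), so ψ is not surjective, hence not bijective.
Because the two images are disjoint, no x < −6 has ψ(x) = ψ(−6), so we compute ψ⁻¹(39): 39 lies in (38, ∞), so solve −5x + 8 = 39: x = (39 − 8)/(−5) = −31/5.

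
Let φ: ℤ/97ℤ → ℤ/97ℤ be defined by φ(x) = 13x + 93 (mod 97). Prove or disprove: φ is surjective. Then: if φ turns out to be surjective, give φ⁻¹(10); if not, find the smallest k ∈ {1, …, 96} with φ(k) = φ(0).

Since gcd(13, 97) = 1, 13 is invertible modulo 97. Euclid's algorithm: 97 = 7·13 + 6, 13 = 2·6 + 1; back-substituting gives 1 = 15·13 − 2·97, so 13⁻¹ ≡ 15 (mod 97).
For any y ∈ ℤ/97ℤ, x = 15(y − 93) mod 97 satisfies φ(x) = 13·15(y − 93) + 93 ≡ y (since 13·15 ≡ 1 mod 97). So every y has a preimage.
Therefore φ is surjective.
Since φ is surjective, we find φ⁻¹(10): we need 13x ≡ 10 − 93 ≡ 14 (mod 97). Using 13⁻¹ = 15: x ≡ 15·14 = 210 = 2·97 + 16, so x = 16.
Check: φ(16) = 13·16 + 93 = 301 = 3·97 + 10 ≡ 10 (mod 97).

16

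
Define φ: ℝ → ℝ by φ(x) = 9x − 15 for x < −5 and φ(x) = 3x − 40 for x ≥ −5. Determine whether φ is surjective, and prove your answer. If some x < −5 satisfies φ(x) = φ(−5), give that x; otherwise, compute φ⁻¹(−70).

-55/9

Both pieces are strictly increasing (slopes 9 and 3), so each is injective on its own interval.
The left piece maps (−∞, −5) onto (−∞, −60); the right piece maps [−5, ∞) onto [−55, ∞).
The union (−∞, −60) ∪ [−55, ∞) omits the interval between −60 and −55; in particular −60 has no preimage. So φ is not surjective.
Because the two images are disjoint, no x < −5 has φ(x) = φ(−5), so we compute φ⁻¹(−70): −70 lies in (−∞, −60), so solve 9x − 15 = −70: x = (−70 + 15)/9 = −55/9.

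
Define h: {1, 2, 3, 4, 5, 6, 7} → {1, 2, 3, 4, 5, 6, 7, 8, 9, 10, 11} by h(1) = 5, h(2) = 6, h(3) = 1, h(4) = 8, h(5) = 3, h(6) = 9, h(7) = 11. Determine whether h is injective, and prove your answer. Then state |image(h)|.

7

The values h(1), …, h(7) are 5, 6, 1, 8, 3, 9, 11 — all distinct.
So h(s) = h(t) only when s = t, and h is injective.
The image of h is {1, 3, 5, 6, 8, 9, 11}, which has 7 elements.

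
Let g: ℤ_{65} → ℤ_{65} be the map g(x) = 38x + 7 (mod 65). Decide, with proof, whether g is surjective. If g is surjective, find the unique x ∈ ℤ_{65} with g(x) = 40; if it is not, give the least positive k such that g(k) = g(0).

6

Recall that surjectivity means every element of the codomain has a preimage under g.
Since gcd(38, 65) = 1, 38 is invertible modulo 65. Euclid's algorithm: 65 = 1·38 + 27, 38 = 1·27 + 11, 27 = 2·11 + 5, 11 = 2·5 + 1; back-substituting gives 1 = 12·38 − 7·65, so 38⁻¹ ≡ 12 (mod 65).
Then y ↦ 12(y − 7) is a two-sided inverse to g, so every y ∈ ℤ_{65} has a preimage.
Hence g is surjective.
Since g is surjective, we compute g⁻¹(40): solve 38x + 7 ≡ 40 (mod 65), i.e. 38x ≡ 33 (mod 65).
Multiplying by 38⁻¹ = 12 gives x ≡ 12·33 = 396 = 6·65 + 6 ≡ 6 (mod 65).
Check: g(6) = 38·6 + 7 = 235 = 3·65 + 40 ≡ 40 (mod 65).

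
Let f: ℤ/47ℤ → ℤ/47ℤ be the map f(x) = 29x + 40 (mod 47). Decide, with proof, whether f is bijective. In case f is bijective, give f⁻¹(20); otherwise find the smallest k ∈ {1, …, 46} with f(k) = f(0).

22

Recall: f is injective if f(s) = f(t) implies s = t.
If f(s) = f(t), then 29s ≡ 29t (mod 47). Because gcd(29, 47) = 1, we may cancel 29 to get s ≡ t (mod 47).
We now compute 29⁻¹ mod 47 explicitly. Euclid's algorithm: 47 = 1·29 + 18, 29 = 1·18 + 11, 18 = 1·11 + 7, 11 = 1·7 + 4, 7 = 1·4 + 3, 4 = 1·3 + 1; back-substituting gives 1 = 13·29 − 8·47, so 29⁻¹ ≡ 13 (mod 47).
For any y ∈ ℤ/47ℤ, x = 13(y − 40) mod 47 satisfies f(x) = 29·13(y − 40) + 40 ≡ y (since 29·13 ≡ 1 mod 47). So every y has a preimage.
Therefore f is bijective.
Since f is bijective, we compute f⁻¹(20): solve 29x + 40 ≡ 20 (mod 47), i.e. 29x ≡ 27 (mod 47).
Multiplying by 29⁻¹ = 13 gives x ≡ 13·27 = 351 = 7·47 + 22 ≡ 22 (mod 47).
Check: f(22) = 29·22 + 40 = 678 = 14·47 + 20 ≡ 20 (mod 47).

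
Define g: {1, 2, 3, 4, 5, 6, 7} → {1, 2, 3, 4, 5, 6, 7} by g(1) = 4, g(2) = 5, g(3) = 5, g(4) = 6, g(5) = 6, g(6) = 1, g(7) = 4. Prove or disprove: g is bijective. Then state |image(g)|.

4

g(2) = 5 = g(3) with 2 ≠ 3, so g is not injective, hence not bijective.
The image of g is {1, 4, 5, 6}, which has 4 elements.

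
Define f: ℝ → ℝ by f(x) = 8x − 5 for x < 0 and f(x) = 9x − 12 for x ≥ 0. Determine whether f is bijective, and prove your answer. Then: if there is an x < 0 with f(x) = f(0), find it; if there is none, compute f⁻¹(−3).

Both pieces are strictly increasing (slopes 8 and 9), so each is injective on its own interval.
The left piece maps (−∞, 0) onto (−∞, −5); the right piece maps [0, ∞) onto [−12, ∞).
These images overlap. In particular f(0) = −12 (right piece), and solving 8x − 5 = −12 on the left piece gives x = −7/8 < 0.
So f(−7/8) = f(0) with −7/8 ≠ 0, and f is not injective, hence not bijective. This x = −7/8 is the requested value below 0.

-7/8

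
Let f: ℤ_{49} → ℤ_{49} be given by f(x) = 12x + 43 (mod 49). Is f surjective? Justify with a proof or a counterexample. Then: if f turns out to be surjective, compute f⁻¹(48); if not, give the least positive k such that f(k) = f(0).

Since gcd(12, 49) = 1, 12 is invertible modulo 49. Euclid's algorithm: 49 = 4·12 + 1; back-substituting gives 1 = 45·12 − 11·49, so 12⁻¹ ≡ 45 (mod 49).
For any y ∈ ℤ_{49}, x = 45(y − 43) mod 49 satisfies f(x) = 12·45(y − 43) + 43 ≡ y (since 12·45 ≡ 1 mod 49). So every y has a preimage.
So f is surjective.
Since f is surjective, we find f⁻¹(48): we need 12x ≡ 48 − 43 ≡ 5 (mod 49). Using 12⁻¹ = 45: x ≡ 45·5 = 225 = 4·49 + 29, so x = 29.
Check: f(29) = 12·29 + 43 = 391 = 7·49 + 48 ≡ 48 (mod 49).

29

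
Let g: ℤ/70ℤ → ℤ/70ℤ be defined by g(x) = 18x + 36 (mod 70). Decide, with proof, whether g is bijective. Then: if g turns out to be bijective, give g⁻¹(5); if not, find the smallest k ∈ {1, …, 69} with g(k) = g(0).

35

By definition, injectivity means: for all a, b in the domain, g(a) = g(b) implies a = b.
We have gcd(18, 70) = 2 > 1. Taking a = 0 and b = 35: g(0) = 36 and g(35) = 18·35 + 36 = 666 ≡ 36 (mod 70).
So g(0) = g(35) while 0 ≠ 35, thus g is not injective, hence not bijective.
Since g is not bijective, we find the least positive k with g(k) = g(0): this means 18k ≡ 0 (mod 70), i.e. 70 ∣ 18k. Since gcd(18, 70) = 2, dividing through by 2 this holds exactly when 35 ∣ 9k, and as gcd(9, 35) = 1, exactly when 35 ∣ k.
The smallest positive such k is 35.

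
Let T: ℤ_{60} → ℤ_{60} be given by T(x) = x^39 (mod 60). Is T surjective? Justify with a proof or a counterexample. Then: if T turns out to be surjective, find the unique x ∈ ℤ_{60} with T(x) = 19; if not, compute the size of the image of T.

T(0) = 0^39 = 0.
T(30): Repeated squaring mod 60: 30^1 ≡ 30, 30^2 ≡ 30² = 900 ≡ 0, 30^4 ≡ 0² = 0, 30^8 ≡ 0² = 0, 30^16 ≡ 0² = 0, 30^32 ≡ 0² = 0. Since 39 = 32 + 4 + 2 + 1, 30^39 ≡ 0·0·0·30: 0·0 = 0, then 0·0 = 0, then 0·30 = 0. So 30^39 ≡ 0 (mod 60).
So T(0) = T(30) = 0 while 0 ≠ 30, so T is not injective.
A non-injective map from the 60-element set ℤ_{60} to itself takes at most 59 distinct values, so it cannot be surjective. Therefore T is not surjective.
Since T is not surjective, we determine |image(T)|. Computing x^39 mod 60 for each x (by repeated squaring, reducing mod 60 at every step), the values T(0), T(1), …, T(59) are: 0, 1, 8, 27, 4, 5, 36, 43, 32, 9, 40, 11, 48, 37, 44, 15, 16, 53, 12, 19, 20, 21, 28, 47, 24, 25, 56, 3, 52, 29, 0, 31, 8, 57, 4, 35, 36, 13, 32, 39, 40, 41, 48, 7, 44, 45, 16, 23, 12, 49, 20, 51, 28, 17, 24, 55, 56, 33, 52, 59.
The distinct values are {0, 1, 3, 4, 5, 7, 8, 9, 11, 12, 13, 15, 16, 17, 19, 20, 21, 23, 24, 25, 27, 28, 29, 31, 32, 33, 35, 36, 37, 39, 40, 41, 43, 44, 45, 47, 48, 49, 51, 52, 53, 55, 56, 57, 59}; there are 45 of them.

45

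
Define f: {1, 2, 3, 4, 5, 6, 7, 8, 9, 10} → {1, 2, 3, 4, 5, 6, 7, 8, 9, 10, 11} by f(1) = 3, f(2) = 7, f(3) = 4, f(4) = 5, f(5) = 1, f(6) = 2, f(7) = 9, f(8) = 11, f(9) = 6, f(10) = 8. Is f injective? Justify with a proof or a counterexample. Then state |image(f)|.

The values f(1), …, f(10) are 3, 7, 4, 5, 1, 2, 9, 11, 6, 8 — all distinct.
So f(s) = f(t) only when s = t, and f is injective.
The image of f is {1, 2, 3, 4, 5, 6, 7, 8, 9, 11}, which has 10 elements.

10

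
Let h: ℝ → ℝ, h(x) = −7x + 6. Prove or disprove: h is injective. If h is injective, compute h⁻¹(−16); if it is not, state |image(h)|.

22/7

Recall that h is injective when h(x_1) = h(x_2) forces x_1 = x_2.
Suppose h(x_1) = h(x_2). Then −7x_1 + 6 = −7x_2 + 6, hence −7x_1 = −7x_2, thus x_1 = x_2.
Therefore h is injective.
Since h is injective, we compute h⁻¹(−16) = (−16 − 6)/(−7) = 22/7.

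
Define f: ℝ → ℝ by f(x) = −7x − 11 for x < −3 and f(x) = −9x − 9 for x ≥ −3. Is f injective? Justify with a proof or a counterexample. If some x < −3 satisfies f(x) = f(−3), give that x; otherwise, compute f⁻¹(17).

-29/7

Both pieces are strictly decreasing (slopes −7 and −9), so each is injective on its own interval.
The left piece maps (−∞, −3) onto (10, ∞); the right piece maps [−3, ∞) onto (−∞, 18].
These images overlap. In particular f(−3) = 18 (right piece), and solving −7x − 11 = 18 on the left piece gives x = −29/7 < −3.
So f(−29/7) = f(−3) with −29/7 ≠ −3, and f is not injective. This x = −29/7 is the requested value below −3.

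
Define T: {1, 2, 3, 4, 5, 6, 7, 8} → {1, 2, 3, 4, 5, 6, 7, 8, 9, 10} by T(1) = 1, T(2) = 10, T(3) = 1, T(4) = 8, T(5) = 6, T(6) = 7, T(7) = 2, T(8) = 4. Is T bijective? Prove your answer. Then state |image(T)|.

7

T(1) = 1 = T(3) with 1 ≠ 3, so T is not injective, hence not bijective.
The image of T is {1, 2, 4, 6, 7, 8, 10}, which has 7 elements.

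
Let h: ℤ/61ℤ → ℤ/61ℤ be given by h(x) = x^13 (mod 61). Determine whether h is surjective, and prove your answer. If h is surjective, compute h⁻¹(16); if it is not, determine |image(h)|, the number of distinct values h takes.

Since 61 is prime, the nonzero elements of ℤ/61ℤ form a cyclic group of order 60.
As gcd(13, 60) = 1, raising to the 13th power is a bijection on this group: if x_1^13 ≡ x_2^13 then (x_1x_2^{−1})^13 = 1, and the only element of order dividing gcd(13, 60) = 1 is 1, so x_1 = x_2.
With h(0) = 0 this makes h injective on all of ℤ/61ℤ, hence bijective (finite equal-size domain and codomain). In particular h is surjective.
Since h is surjective, we find the preimage of 16. The inverse of x ↦ x^13 on (ℤ/61ℤ)^× is x ↦ x^37, because 13·37 = 481 = 8·60 + 1 ≡ 1 (mod 60) and x^{60} = 1 for x ≠ 0 (Fermat). So h⁻¹(16) = 16^37 mod 61.
Repeated squaring mod 61: 16^1 ≡ 16, 16^2 ≡ 16² = 256 ≡ 12, 16^4 ≡ 12² = 144 ≡ 22, 16^8 ≡ 22² = 484 ≡ 57, 16^16 ≡ 57² = 3249 ≡ 16, 16^32 ≡ 16² = 256 ≡ 12. Since 37 = 32 + 4 + 1, 16^37 ≡ 12·22·16: 12·22 = 264 ≡ 20, then 20·16 = 320 ≡ 15. So 16^37 ≡ 15 (mod 61).
Hence h⁻¹(16) = 15.

15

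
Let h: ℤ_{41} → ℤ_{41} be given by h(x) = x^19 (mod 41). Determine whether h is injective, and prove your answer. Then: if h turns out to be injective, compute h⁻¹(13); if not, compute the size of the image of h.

Since 41 is prime, the nonzero elements of ℤ_{41} form a cyclic group of order 40.
As gcd(19, 40) = 1, raising to the 19th power is a bijection on this group: if a^19 ≡ b^19 then (ab^{−1})^19 = 1, and the only element of order dividing gcd(19, 40) = 1 is 1, so a = b.
With h(0) = 0 this makes h injective on all of ℤ_{41}, hence bijective (finite equal-size domain and codomain). In particular h is injective.
Since h is injective, we find the preimage of 13. The inverse of x ↦ x^19 on (ℤ_{41})^× is x ↦ x^19, because 19·19 = 361 = 9·40 + 1 ≡ 1 (mod 40) and x^{40} = 1 for x ≠ 0 (Fermat). So h⁻¹(13) = 13^19 mod 41.
Repeated squaring mod 41: 13^1 ≡ 13, 13^2 ≡ 13² = 169 ≡ 5, 13^4 ≡ 5² = 25, 13^8 ≡ 25² = 625 ≡ 10, 13^16 ≡ 10² = 100 ≡ 18. Since 19 = 16 + 2 + 1, 13^19 ≡ 18·5·13: 18·5 = 90 ≡ 8, then 8·13 = 104 ≡ 22. So 13^19 ≡ 22 (mod 41).
Hence h⁻¹(13) = 22.

22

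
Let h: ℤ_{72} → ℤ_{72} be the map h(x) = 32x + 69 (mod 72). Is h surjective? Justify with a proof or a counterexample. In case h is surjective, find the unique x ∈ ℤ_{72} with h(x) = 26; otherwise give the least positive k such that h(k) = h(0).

Since gcd(32, 72) = 8, we have 32x ≡ 0 (mod 8) for all x, so h(x) ≡ 5 (mod 8).
But 0 ≢ 5 (mod 8), so 0 ∈ ℤ_{72} has no preimage. Hence h is not surjective.
Since h is not surjective, we find the least positive k with h(k) = h(0): this means 32k ≡ 0 (mod 72), i.e. 72 ∣ 32k. Since gcd(32, 72) = 8, dividing through by 8 this holds exactly when 9 ∣ 4k, and as gcd(4, 9) = 1, exactly when 9 ∣ k.
The smallest positive such k is 9.

9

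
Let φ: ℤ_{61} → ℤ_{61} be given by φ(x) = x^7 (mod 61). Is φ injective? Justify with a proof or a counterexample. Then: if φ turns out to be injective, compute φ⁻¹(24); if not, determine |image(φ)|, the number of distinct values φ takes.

38

Since 61 is prime, the nonzero elements of ℤ_{61} form a cyclic group of order 60.
As gcd(7, 60) = 1, raising to the 7th power is a bijection on this group: if s^7 ≡ t^7 then (st^{−1})^7 = 1, and the only element of order dividing gcd(7, 60) = 1 is 1, so s = t.
With φ(0) = 0 this makes φ injective on all of ℤ_{61}, hence bijective (finite equal-size domain and codomain). In particular φ is injective.
Since φ is injective, we find the preimage of 24. The inverse of x ↦ x^7 on (ℤ_{61})^× is x ↦ x^43, because 7·43 = 301 = 5·60 + 1 ≡ 1 (mod 60) and x^{60} = 1 for x ≠ 0 (Fermat). So φ⁻¹(24) = 24^43 mod 61.
Repeated squaring mod 61: 24^1 ≡ 24, 24^2 ≡ 24² = 576 ≡ 27, 24^4 ≡ 27² = 729 ≡ 58, 24^8 ≡ 58² = 3364 ≡ 9, 24^16 ≡ 9² = 81 ≡ 20, 24^32 ≡ 20² = 400 ≡ 34. Since 43 = 32 + 8 + 2 + 1, 24^43 ≡ 34·9·27·24: 34·9 = 306 ≡ 1, then 1·27 = 27, then 27·24 = 648 ≡ 38. So 24^43 ≡ 38 (mod 61).
Hence φ⁻¹(24) = 38.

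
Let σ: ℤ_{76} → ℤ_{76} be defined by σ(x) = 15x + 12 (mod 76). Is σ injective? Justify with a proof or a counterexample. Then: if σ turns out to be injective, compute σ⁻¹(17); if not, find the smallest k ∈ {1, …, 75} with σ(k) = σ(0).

Suppose σ(s) = σ(t) in ℤ_{76}. Then 15s + 12 ≡ 15t + 12 (mod 76), so 15(s − t) ≡ 0 (mod 76).
Since gcd(15, 76) = 1, 15 is invertible modulo 76, thus s − t ≡ 0 (mod 76), i.e. s = t.
So σ is injective.
We now compute 15⁻¹ mod 76 explicitly. Euclid's algorithm: 76 = 5·15 + 1; back-substituting gives 1 = 71·15 − 14·76, so 15⁻¹ ≡ 71 (mod 76).
Since σ is injective, we compute σ⁻¹(17): solve 15x + 12 ≡ 17 (mod 76), i.e. 15x ≡ 5 (mod 76).
Multiplying by 15⁻¹ = 71 gives x ≡ 71·5 = 355 = 4·76 + 51 ≡ 51 (mod 76).
Check: σ(51) = 15·51 + 12 = 777 = 10·76 + 17 ≡ 17 (mod 76).

51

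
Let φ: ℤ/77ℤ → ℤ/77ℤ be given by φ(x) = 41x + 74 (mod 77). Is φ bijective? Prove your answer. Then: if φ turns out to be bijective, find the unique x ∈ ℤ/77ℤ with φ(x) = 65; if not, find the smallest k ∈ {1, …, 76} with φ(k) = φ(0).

By definition, φ is injective when φ(s) = φ(t) forces s = t.
Suppose φ(s) = φ(t) in ℤ/77ℤ. Then 41s + 74 ≡ 41t + 74 (mod 77), hence 41(s − t) ≡ 0 (mod 77).
Since gcd(41, 77) = 1, 41 is invertible modulo 77, hence s − t ≡ 0 (mod 77), i.e. s = t.
We now compute 41⁻¹ mod 77 explicitly. Euclid's algorithm: 77 = 1·41 + 36, 41 = 1·36 + 5, 36 = 7·5 + 1; back-substituting gives 1 = 62·41 − 33·77, so 41⁻¹ ≡ 62 (mod 77).
Then y ↦ 62(y − 74) is a two-sided inverse to φ, so every y ∈ ℤ/77ℤ has a preimage.
Hence φ is bijective.
Since φ is bijective, we find φ⁻¹(65): we need 41x ≡ 65 − 74 ≡ 68 (mod 77). Using 41⁻¹ = 62: x ≡ 62·68 = 4216 = 54·77 + 58, so x = 58.
Check: φ(58) = 41·58 + 74 = 2452 = 31·77 + 65 ≡ 65 (mod 77).

58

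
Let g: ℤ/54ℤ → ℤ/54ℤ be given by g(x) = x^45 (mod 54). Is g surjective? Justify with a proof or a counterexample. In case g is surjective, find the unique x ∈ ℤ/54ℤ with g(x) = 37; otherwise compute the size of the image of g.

g(0) = 0^45 = 0.
g(6): Repeated squaring mod 54: 6^1 ≡ 6, 6^2 ≡ 6² = 36, 6^4 ≡ 36² = 1296 ≡ 0, 6^8 ≡ 0² = 0, 6^16 ≡ 0² = 0, 6^32 ≡ 0² = 0. Since 45 = 32 + 8 + 4 + 1, 6^45 ≡ 0·0·0·6: 0·0 = 0, then 0·0 = 0, then 0·6 = 0. So 6^45 ≡ 0 (mod 54).
So g(0) = g(6) = 0 while 0 ≠ 6, thus g is not injective.
A non-injective map from the 54-element set ℤ/54ℤ to itself takes at most 53 distinct values, so it cannot be surjective. So g is not surjective.
Since g is not surjective, we determine |image(g)|. Computing x^45 mod 54 for each x (by repeated squaring, reducing mod 54 at every step), the values g(0), g(1), …, g(53) are: 0, 1, 26, 27, 28, 53, 0, 1, 26, 27, 28, 53, 0, 1, 26, 27, 28, 53, 0, 1, 26, 27, 28, 53, 0, 1, 26, 27, 28, 53, 0, 1, 26, 27, 28, 53, 0, 1, 26, 27, 28, 53, 0, 1, 26, 27, 28, 53, 0, 1, 26, 27, 28, 53.
The distinct values are {0, 1, 26, 27, 28, 53}; there are 6 of them.

6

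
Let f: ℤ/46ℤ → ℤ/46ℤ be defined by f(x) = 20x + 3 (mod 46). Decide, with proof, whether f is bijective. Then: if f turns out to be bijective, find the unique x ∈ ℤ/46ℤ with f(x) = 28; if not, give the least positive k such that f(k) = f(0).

We have gcd(20, 46) = 2 > 1. Taking x_1 = 0 and x_2 = 23: f(0) = 3 and f(23) = 20·23 + 3 = 463 ≡ 3 (mod 46).
So f(0) = f(23) while 0 ≠ 23, therefore f is not injective, hence not bijective.
Since f is not bijective, we find the least positive k with f(k) = f(0): this means 20k ≡ 0 (mod 46), i.e. 46 ∣ 20k. Since gcd(20, 46) = 2, dividing through by 2 this holds exactly when 23 ∣ 10k, and as gcd(10, 23) = 1, exactly when 23 ∣ k.
The smallest positive such k is 23.

23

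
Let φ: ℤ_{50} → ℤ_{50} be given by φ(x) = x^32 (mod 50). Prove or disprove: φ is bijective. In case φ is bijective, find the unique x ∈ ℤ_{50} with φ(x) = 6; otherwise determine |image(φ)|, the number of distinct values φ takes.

12

φ(1) = 1^32 = 1.
φ(7): Repeated squaring mod 50: 7^1 ≡ 7, 7^2 ≡ 7² = 49, 7^4 ≡ 49² = 2401 ≡ 1, 7^8 ≡ 1² = 1, 7^16 ≡ 1² = 1, 7^32 ≡ 1² = 1. So 7^32 ≡ 1 (mod 50).
So φ(1) = φ(7) = 1 while 1 ≠ 7, therefore φ is not injective, hence not bijective.
Since φ is not bijective, we determine |image(φ)|. Computing x^32 mod 50 for each x (by repeated squaring, reducing mod 50 at every step), the values φ(0), φ(1), …, φ(49) are: 0, 1, 46, 41, 16, 25, 36, 1, 36, 31, 0, 21, 6, 31, 46, 25, 6, 11, 26, 11, 0, 41, 16, 21, 26, 25, 26, 21, 16, 41, 0, 11, 26, 11, 6, 25, 46, 31, 6, 21, 0, 31, 36, 1, 36, 25, 16, 41, 46, 1.
The distinct values are {0, 1, 6, 11, 16, 21, 25, 26, 31, 36, 41, 46}; there are 12 of them.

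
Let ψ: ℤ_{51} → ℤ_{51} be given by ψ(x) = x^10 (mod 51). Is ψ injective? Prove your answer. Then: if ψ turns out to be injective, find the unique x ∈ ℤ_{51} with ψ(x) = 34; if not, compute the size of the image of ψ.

ψ(7): Repeated squaring mod 51: 7^1 ≡ 7, 7^2 ≡ 7² = 49, 7^4 ≡ 49² = 2401 ≡ 4, 7^8 ≡ 4² = 16. Since 10 = 8 + 2, 7^10 ≡ 16·49: 16·49 = 784 ≡ 19. So 7^10 ≡ 19 (mod 51).
ψ(10): Repeated squaring mod 51: 10^1 ≡ 10, 10^2 ≡ 10² = 100 ≡ 49, 10^4 ≡ 49² = 2401 ≡ 4, 10^8 ≡ 4² = 16. Since 10 = 8 + 2, 10^10 ≡ 16·49: 16·49 = 784 ≡ 19. So 10^10 ≡ 19 (mod 51).
So ψ(7) = ψ(10) = 19 while 7 ≠ 10, therefore ψ is not injective.
Since ψ is not injective, we determine |image(ψ)|. Computing x^10 mod 51 for each x (by repeated squaring, reducing mod 51 at every step), the values ψ(0), ψ(1), …, ψ(50) are: 0, 1, 4, 42, 16, 43, 15, 19, 13, 30, 19, 49, 9, 16, 25, 21, 1, 34, 18, 4, 25, 33, 43, 49, 36, 13, 13, 36, 49, 43, 33, 25, 4, 18, 34, 1, 21, 25, 16, 9, 49, 19, 30, 13, 19, 15, 43, 16, 42, 4, 1.
The distinct values are {0, 1, 4, 9, 13, 15, 16, 18, 19, 21, 25, 30, 33, 34, 36, 42, 43, 49}; there are 18 of them.

18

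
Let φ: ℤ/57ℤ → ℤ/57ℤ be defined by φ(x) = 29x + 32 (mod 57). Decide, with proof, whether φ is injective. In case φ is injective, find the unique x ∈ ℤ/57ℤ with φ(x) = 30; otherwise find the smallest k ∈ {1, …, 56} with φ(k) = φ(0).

53

If φ(u) = φ(v), then 29u ≡ 29v (mod 57). Because gcd(29, 57) = 1, we may cancel 29 to get u ≡ v (mod 57).
Thus φ is injective.
We now compute 29⁻¹ mod 57 explicitly. Euclid's algorithm: 57 = 1·29 + 28, 29 = 1·28 + 1; back-substituting gives 1 = 2·29 − 1·57, so 29⁻¹ ≡ 2 (mod 57).
Since φ is injective, we find φ⁻¹(30): we need 29x ≡ 30 − 32 ≡ 55 (mod 57). Using 29⁻¹ = 2: x ≡ 2·55 = 110 = 1·57 + 53, so x = 53.
Check: φ(53) = 29·53 + 32 = 1569 = 27·57 + 30 ≡ 30 (mod 57).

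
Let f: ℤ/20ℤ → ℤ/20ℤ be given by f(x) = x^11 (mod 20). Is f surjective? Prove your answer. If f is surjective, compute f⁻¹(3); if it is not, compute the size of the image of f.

15

f(0) = 0^11 = 0.
f(10): Repeated squaring mod 20: 10^1 ≡ 10, 10^2 ≡ 10² = 100 ≡ 0, 10^4 ≡ 0² = 0, 10^8 ≡ 0² = 0. Since 11 = 8 + 2 + 1, 10^11 ≡ 0·0·10: 0·0 = 0, then 0·10 = 0. So 10^11 ≡ 0 (mod 20).
So f(0) = f(10) = 0 while 0 ≠ 10, hence f is not injective.
A non-injective map from the 20-element set ℤ/20ℤ to itself takes at most 19 distinct values, so it cannot be surjective. So f is not surjective.
Since f is not surjective, we determine |image(f)|. Computing x^11 mod 20 for each x (by repeated squaring, reducing mod 20 at every step), the values f(0), f(1), …, f(19) are: 0, 1, 8, 7, 4, 5, 16, 3, 12, 9, 0, 11, 8, 17, 4, 15, 16, 13, 12, 19.
The distinct values are {0, 1, 3, 4, 5, 7, 8, 9, 11, 12, 13, 15, 16, 17, 19}; there are 15 of them.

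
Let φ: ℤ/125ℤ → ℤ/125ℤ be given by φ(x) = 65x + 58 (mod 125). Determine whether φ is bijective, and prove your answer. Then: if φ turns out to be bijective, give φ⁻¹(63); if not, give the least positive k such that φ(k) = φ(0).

25

We have gcd(65, 125) = 5 > 1. Taking a = 0 and b = 25: φ(0) = 58 and φ(25) = 65·25 + 58 = 1683 ≡ 58 (mod 125).
So φ(0) = φ(25) while 0 ≠ 25, hence φ is not injective, hence not bijective.
Since φ is not bijective, we find the least positive k with φ(k) = φ(0): this means 65k ≡ 0 (mod 125), i.e. 125 ∣ 65k. Since gcd(65, 125) = 5, dividing through by 5 this holds exactly when 25 ∣ 13k, and as gcd(13, 25) = 1, exactly when 25 ∣ k.
The smallest positive such k is 25.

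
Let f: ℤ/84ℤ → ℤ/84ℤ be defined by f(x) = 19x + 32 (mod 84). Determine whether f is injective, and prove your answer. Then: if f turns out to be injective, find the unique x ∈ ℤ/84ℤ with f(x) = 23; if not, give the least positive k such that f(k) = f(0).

57

Recall: f is injective when f(a) = f(b) forces a = b.
If f(a) = f(b), then 19a ≡ 19b (mod 84). Because gcd(19, 84) = 1, we may cancel 19 to get a ≡ b (mod 84).
So f is injective.
We now compute 19⁻¹ mod 84 explicitly. Euclid's algorithm: 84 = 4·19 + 8, 19 = 2·8 + 3, 8 = 2·3 + 2, 3 = 1·2 + 1; back-substituting gives 1 = 31·19 − 7·84, so 19⁻¹ ≡ 31 (mod 84).
Since f is injective, we compute f⁻¹(23): solve 19x + 32 ≡ 23 (mod 84), i.e. 19x ≡ 75 (mod 84).
Multiplying by 19⁻¹ = 31 gives x ≡ 31·75 = 2325 = 27·84 + 57 ≡ 57 (mod 84).
Check: f(57) = 19·57 + 32 = 1115 = 13·84 + 23 ≡ 23 (mod 84).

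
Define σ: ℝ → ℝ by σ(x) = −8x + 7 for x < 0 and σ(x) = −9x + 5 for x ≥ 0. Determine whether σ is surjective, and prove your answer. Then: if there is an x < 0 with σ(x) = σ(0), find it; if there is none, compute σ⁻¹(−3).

Both pieces are strictly decreasing (slopes −8 and −9), so each is injective on its own interval.
The left piece maps (−∞, 0) onto (7, ∞); the right piece maps [0, ∞) onto (−∞, 5].
The union (7, ∞) ∪ (−∞, 5] omits the interval between 7 and 5; in particular 7 has no preimage. So σ is not surjective.
Because the two images are disjoint, no x < 0 has σ(x) = σ(0), so we compute σ⁻¹(−3): −3 lies in (−∞, 5], so solve −9x + 5 = −3: x = (−3 − 5)/(−9) = 8/9.

8/9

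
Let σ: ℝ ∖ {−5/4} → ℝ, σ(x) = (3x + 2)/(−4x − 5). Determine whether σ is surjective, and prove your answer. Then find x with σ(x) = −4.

If σ(x) = −3/4, cross-multiplying gives −4(3x + 2) = 3(−4x − 5), which simplifies to −8 = −15 — false.  So −3/4 has no preimage and σ is not surjective.
Solving σ(x) = −4: cross-multiplying gives 3x + 2 = −4(−4x − 5), which rearranges to −13x = 18, so x = −18/13.

-18/13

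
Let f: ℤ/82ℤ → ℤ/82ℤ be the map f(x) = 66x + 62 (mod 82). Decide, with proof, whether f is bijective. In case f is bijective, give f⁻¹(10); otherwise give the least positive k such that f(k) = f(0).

We have gcd(66, 82) = 2 > 1. Taking a = 0 and b = 41: f(0) = 62 and f(41) = 66·41 + 62 = 2768 ≡ 62 (mod 82).
So f(0) = f(41) while 0 ≠ 41, therefore f is not injective, hence not bijective.
Since f is not bijective, we find the least positive k with f(k) = f(0): this means 66k ≡ 0 (mod 82), i.e. 82 ∣ 66k. Since gcd(66, 82) = 2, dividing through by 2 this holds exactly when 41 ∣ 33k, and as gcd(33, 41) = 1, exactly when 41 ∣ k.
The smallest positive such k is 41.

41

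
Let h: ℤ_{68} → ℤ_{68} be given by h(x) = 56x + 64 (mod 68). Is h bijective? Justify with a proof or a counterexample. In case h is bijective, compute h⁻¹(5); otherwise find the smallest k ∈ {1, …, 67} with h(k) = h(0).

We have gcd(56, 68) = 4 > 1. Taking x_1 = 0 and x_2 = 17: h(0) = 64 and h(17) = 56·17 + 64 = 1016 ≡ 64 (mod 68).
So h(0) = h(17) while 0 ≠ 17, so h is not injective, hence not bijective.
Since h is not bijective, we find the least positive k with h(k) = h(0): this means 56k ≡ 0 (mod 68), i.e. 68 ∣ 56k. Since gcd(56, 68) = 4, dividing through by 4 this holds exactly when 17 ∣ 14k, and as gcd(14, 17) = 1, exactly when 17 ∣ k.
The smallest positive such k is 17.

17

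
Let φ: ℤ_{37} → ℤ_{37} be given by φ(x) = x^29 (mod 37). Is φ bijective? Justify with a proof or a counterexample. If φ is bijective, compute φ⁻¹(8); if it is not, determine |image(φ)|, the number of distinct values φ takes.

Since 37 is prime, the nonzero elements of ℤ_{37} form a cyclic group of order 36.
As gcd(29, 36) = 1, raising to the 29th power is a bijection on this group: if a^29 ≡ b^29 then (ab^{−1})^29 = 1, and the only element of order dividing gcd(29, 36) = 1 is 1, so a = b.
With φ(0) = 0 this makes φ injective on all of ℤ_{37}, hence bijective (finite equal-size domain and codomain). In particular φ is bijective.
Since φ is bijective, we find the preimage of 8. The inverse of x ↦ x^29 on (ℤ_{37})^× is x ↦ x^5, because 29·5 = 145 = 4·36 + 1 ≡ 1 (mod 36) and x^{36} = 1 for x ≠ 0 (Fermat). So φ⁻¹(8) = 8^5 mod 37.
Repeated squaring mod 37: 8^1 ≡ 8, 8^2 ≡ 8² = 64 ≡ 27, 8^4 ≡ 27² = 729 ≡ 26. Since 5 = 4 + 1, 8^5 ≡ 26·8: 26·8 = 208 ≡ 23. So 8^5 ≡ 23 (mod 37).
Hence φ⁻¹(8) = 23.

23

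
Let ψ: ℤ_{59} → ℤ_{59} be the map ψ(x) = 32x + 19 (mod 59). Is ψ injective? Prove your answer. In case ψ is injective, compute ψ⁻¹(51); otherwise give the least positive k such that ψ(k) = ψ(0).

By definition, injectivity means: for all x_1, x_2 in the domain, ψ(x_1) = ψ(x_2) implies x_1 = x_2.
If ψ(x_1) = ψ(x_2), then 32x_1 ≡ 32x_2 (mod 59). Because gcd(32, 59) = 1, we may cancel 32 to get x_1 ≡ x_2 (mod 59).
Therefore ψ is injective.
We now compute 32⁻¹ mod 59 explicitly. Euclid's algorithm: 59 = 1·32 + 27, 32 = 1·27 + 5, 27 = 5·5 + 2, 5 = 2·2 + 1; back-substituting gives 1 = 24·32 − 13·59, so 32⁻¹ ≡ 24 (mod 59).
Since ψ is injective, we find ψ⁻¹(51): we need 32x ≡ 51 − 19 ≡ 32 (mod 59). Using 32⁻¹ = 24: x ≡ 24·32 = 768 = 13·59 + 1, so x = 1.
Check: ψ(1) = 32·1 + 19 = 51 ≡ 51 (mod 59).

1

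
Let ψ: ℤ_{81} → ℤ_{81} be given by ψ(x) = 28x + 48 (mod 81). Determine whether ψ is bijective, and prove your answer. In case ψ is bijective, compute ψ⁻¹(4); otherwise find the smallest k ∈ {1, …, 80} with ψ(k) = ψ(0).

10

Suppose ψ(x_1) = ψ(x_2) in ℤ_{81}. Then 28x_1 + 48 ≡ 28x_2 + 48 (mod 81), thus 28(x_1 − x_2) ≡ 0 (mod 81).
Since gcd(28, 81) = 1, 28 is invertible modulo 81, so x_1 − x_2 ≡ 0 (mod 81), i.e. x_1 = x_2.
We now compute 28⁻¹ mod 81 explicitly. Euclid's algorithm: 81 = 2·28 + 25, 28 = 1·25 + 3, 25 = 8·3 + 1; back-substituting gives 1 = 55·28 − 19·81, so 28⁻¹ ≡ 55 (mod 81).
For any y ∈ ℤ_{81}, x = 55(y − 48) mod 81 satisfies ψ(x) = 28·55(y − 48) + 48 ≡ y (since 28·55 ≡ 1 mod 81). So every y has a preimage.
Thus ψ is bijective.
Since ψ is bijective, we find ψ⁻¹(4): we need 28x ≡ 4 − 48 ≡ 37 (mod 81). Using 28⁻¹ = 55: x ≡ 55·37 = 2035 = 25·81 + 10, so x = 10.
Check: ψ(10) = 28·10 + 48 = 328 = 4·81 + 4 ≡ 4 (mod 81).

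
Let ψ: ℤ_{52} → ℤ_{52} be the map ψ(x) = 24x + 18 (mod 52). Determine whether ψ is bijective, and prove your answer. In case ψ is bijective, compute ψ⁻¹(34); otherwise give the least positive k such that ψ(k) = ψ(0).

We have gcd(24, 52) = 4 > 1. Taking x_1 = 0 and x_2 = 13: ψ(0) = 18 and ψ(13) = 24·13 + 18 = 330 ≡ 18 (mod 52).
So ψ(0) = ψ(13) while 0 ≠ 13, hence ψ is not injective, hence not bijective.
Since ψ is not bijective, we find the least positive k with ψ(k) = ψ(0): this means 24k ≡ 0 (mod 52), i.e. 52 ∣ 24k. Since gcd(24, 52) = 4, dividing through by 4 this holds exactly when 13 ∣ 6k, and as gcd(6, 13) = 1, exactly when 13 ∣ k.
The smallest positive such k is 13.

13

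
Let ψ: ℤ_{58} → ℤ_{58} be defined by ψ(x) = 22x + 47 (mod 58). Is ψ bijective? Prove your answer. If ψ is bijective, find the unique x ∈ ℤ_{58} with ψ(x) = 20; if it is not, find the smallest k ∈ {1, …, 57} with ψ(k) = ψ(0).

29

Recall: injectivity means: for all u, v in the domain, ψ(u) = ψ(v) implies u = v.
We have gcd(22, 58) = 2 > 1. Taking u = 0 and v = 29: ψ(0) = 47 and ψ(29) = 22·29 + 47 = 685 ≡ 47 (mod 58).
So ψ(0) = ψ(29) while 0 ≠ 29, hence ψ is not injective, hence not bijective.
Since ψ is not bijective, we find the least positive k with ψ(k) = ψ(0): this means 22k ≡ 0 (mod 58), i.e. 58 ∣ 22k. Since gcd(22, 58) = 2, dividing through by 2 this holds exactly when 29 ∣ 11k, and as gcd(11, 29) = 1, exactly when 29 ∣ k.
The smallest positive such k is 29.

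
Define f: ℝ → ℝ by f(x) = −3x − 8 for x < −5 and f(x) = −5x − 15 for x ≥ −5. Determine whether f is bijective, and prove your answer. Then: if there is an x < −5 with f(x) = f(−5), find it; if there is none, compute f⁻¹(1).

-6

Both pieces are strictly decreasing (slopes −3 and −5), so each is injective on its own interval.
The left piece maps (−∞, −5) onto (7, ∞); the right piece maps [−5, ∞) onto (−∞, 10].
These images overlap. In particular f(−5) = 10 (right piece), and solving −3x − 8 = 10 on the left piece gives x = −6 < −5.
So f(−6) = f(−5) with −6 ≠ −5, and f is not injective, hence not bijective. This x = −6 is the requested value below −5.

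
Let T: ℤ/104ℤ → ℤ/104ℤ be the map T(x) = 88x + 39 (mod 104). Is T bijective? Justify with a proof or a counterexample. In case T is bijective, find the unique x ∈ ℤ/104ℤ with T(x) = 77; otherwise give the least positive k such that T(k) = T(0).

We have gcd(88, 104) = 8 > 1. Taking a = 0 and b = 13: T(0) = 39 and T(13) = 88·13 + 39 = 1183 ≡ 39 (mod 104).
So T(0) = T(13) while 0 ≠ 13, thus T is not injective, hence not bijective.
Since T is not bijective, we find the least positive k with T(k) = T(0): this means 88k ≡ 0 (mod 104), i.e. 104 ∣ 88k. Since gcd(88, 104) = 8, dividing through by 8 this holds exactly when 13 ∣ 11k, and as gcd(11, 13) = 1, exactly when 13 ∣ k.
The smallest positive such k is 13.

13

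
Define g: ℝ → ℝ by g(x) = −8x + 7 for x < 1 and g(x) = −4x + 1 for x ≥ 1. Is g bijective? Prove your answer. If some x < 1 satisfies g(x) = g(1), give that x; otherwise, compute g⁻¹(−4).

Both pieces are strictly decreasing (slopes −8 and −4), so each is injective on its own interval.
The left piece maps (−∞, 1) onto (−1, ∞); the right piece maps [1, ∞) onto (−∞, −3].
The images leave a gap (−1 has no preimage), so g is not surjective, hence not bijective.
Because the two images are disjoint, no x < 1 has g(x) = g(1), so we compute g⁻¹(−4): −4 lies in (−∞, −3], so solve −4x + 1 = −4: x = (−4 − 1)/(−4) = 5/4.

5/4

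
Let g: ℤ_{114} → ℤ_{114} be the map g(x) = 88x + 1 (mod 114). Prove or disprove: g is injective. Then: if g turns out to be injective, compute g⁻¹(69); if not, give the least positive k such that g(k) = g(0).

57

We have gcd(88, 114) = 2 > 1. Taking u = 0 and v = 57: g(0) = 1 and g(57) = 88·57 + 1 = 5017 ≡ 1 (mod 114).
So g(0) = g(57) while 0 ≠ 57, so g is not injective.
Since g is not injective, we find the least positive k with g(k) = g(0): this means 88k ≡ 0 (mod 114), i.e. 114 ∣ 88k. Since gcd(88, 114) = 2, dividing through by 2 this holds exactly when 57 ∣ 44k, and as gcd(44, 57) = 1, exactly when 57 ∣ k.
The smallest positive such k is 57.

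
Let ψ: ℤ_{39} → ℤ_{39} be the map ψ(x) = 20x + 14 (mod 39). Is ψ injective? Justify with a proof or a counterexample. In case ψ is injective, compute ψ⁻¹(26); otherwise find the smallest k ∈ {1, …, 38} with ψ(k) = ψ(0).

24

By definition, ψ is injective if ψ(s) = ψ(t) implies s = t.
Suppose ψ(s) = ψ(t) in ℤ_{39}. Then 20s + 14 ≡ 20t + 14 (mod 39), therefore 20(s − t) ≡ 0 (mod 39).
Since gcd(20, 39) = 1, 20 is invertible modulo 39, thus s − t ≡ 0 (mod 39), i.e. s = t.
Therefore ψ is injective.
We now compute 20⁻¹ mod 39 explicitly. Euclid's algorithm: 39 = 1·20 + 19, 20 = 1·19 + 1; back-substituting gives 1 = 2·20 − 1·39, so 20⁻¹ ≡ 2 (mod 39).
Since ψ is injective, we find ψ⁻¹(26): we need 20x ≡ 26 − 14 ≡ 12 (mod 39). Using 20⁻¹ = 2: x ≡ 2·12 = 24, so x = 24.
Check: ψ(24) = 20·24 + 14 = 494 = 12·39 + 26 ≡ 26 (mod 39).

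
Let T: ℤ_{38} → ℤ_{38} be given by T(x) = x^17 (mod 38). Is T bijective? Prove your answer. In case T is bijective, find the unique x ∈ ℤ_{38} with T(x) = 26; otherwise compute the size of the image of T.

30

Computing x^17 mod 38 for each x (by repeated squaring, reducing mod 38 at every step), the values T(0), T(1), …, T(37) are: 0, 1, 10, 13, 24, 23, 16, 11, 12, 17, 2, 7, 8, 3, 34, 33, 6, 9, 18, 19, 20, 29, 32, 5, 4, 35, 30, 31, 36, 21, 26, 27, 22, 15, 14, 25, 28, 37.
Every element of ℤ_{38} appears exactly once in this list, so T is a bijection, and in particular bijective.
Since T is bijective, we read off the preimage of 26 from the same table: T(30) = 26, so T⁻¹(26) = 30.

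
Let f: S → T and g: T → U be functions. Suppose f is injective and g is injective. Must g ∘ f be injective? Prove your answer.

Suppose (g ∘ f)(u) = (g ∘ f)(v), i.e. g(f(u)) = g(f(v)).
Since g is injective, f(u) = f(v). Since f is injective, u = v. Hence g ∘ f is injective.

injective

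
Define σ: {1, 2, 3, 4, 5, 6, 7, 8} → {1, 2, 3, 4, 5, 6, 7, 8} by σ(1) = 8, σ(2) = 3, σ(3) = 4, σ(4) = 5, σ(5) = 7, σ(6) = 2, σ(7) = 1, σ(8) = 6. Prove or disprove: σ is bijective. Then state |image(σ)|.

The values 8, 3, 4, 5, 7, 2, 1, 6 are a permutation of {1, 2, 3, 4, 5, 6, 7, 8}: each element appears exactly once.
So σ is injective and surjective, hence bijective.
The image of σ is {1, 2, 3, 4, 5, 6, 7, 8}, which has 8 elements.

8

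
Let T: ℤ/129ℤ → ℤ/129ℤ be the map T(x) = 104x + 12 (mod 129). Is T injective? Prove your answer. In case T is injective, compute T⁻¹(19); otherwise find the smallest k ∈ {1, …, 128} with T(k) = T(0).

Suppose T(x_1) = T(x_2) in ℤ/129ℤ. Then 104x_1 + 12 ≡ 104x_2 + 12 (mod 129), therefore 104(x_1 − x_2) ≡ 0 (mod 129).
Since gcd(104, 129) = 1, 104 is invertible modulo 129, thus x_1 − x_2 ≡ 0 (mod 129), i.e. x_1 = x_2.
Hence T is injective.
We now compute 104⁻¹ mod 129 explicitly. Euclid's algorithm: 129 = 1·104 + 25, 104 = 4·25 + 4, 25 = 6·4 + 1; back-substituting gives 1 = 98·104 − 79·129, so 104⁻¹ ≡ 98 (mod 129).
Since T is injective, we compute T⁻¹(19): solve 104x + 12 ≡ 19 (mod 129), i.e. 104x ≡ 7 (mod 129).
Multiplying by 104⁻¹ = 98 gives x ≡ 98·7 = 686 = 5·129 + 41 ≡ 41 (mod 129).
Check: T(41) = 104·41 + 12 = 4276 = 33·129 + 19 ≡ 19 (mod 129).

41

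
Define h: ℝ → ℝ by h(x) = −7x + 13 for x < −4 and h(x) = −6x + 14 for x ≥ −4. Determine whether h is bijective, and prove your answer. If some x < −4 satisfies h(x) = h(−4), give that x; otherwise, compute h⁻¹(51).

-38/7

Both pieces are strictly decreasing (slopes −7 and −6), so each is injective on its own interval.
The left piece maps (−∞, −4) onto (41, ∞); the right piece maps [−4, ∞) onto (−∞, 38].
The images leave a gap (41 has no preimage), so h is not surjective, hence not bijective.
Because the two images are disjoint, no x < −4 has h(x) = h(−4), so we compute h⁻¹(51): 51 lies in (41, ∞), so solve −7x + 13 = 51: x = (51 − 13)/(−7) = −38/7.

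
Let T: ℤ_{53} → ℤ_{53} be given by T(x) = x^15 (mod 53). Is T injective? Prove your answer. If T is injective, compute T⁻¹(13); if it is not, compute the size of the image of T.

15

Since 53 is prime, the nonzero elements of ℤ_{53} form a cyclic group of order 52.
As gcd(15, 52) = 1, raising to the 15th power is a bijection on this group: if u^15 ≡ v^15 then (uv^{−1})^15 = 1, and the only element of order dividing gcd(15, 52) = 1 is 1, so u = v.
With T(0) = 0 this makes T injective on all of ℤ_{53}, hence bijective (finite equal-size domain and codomain). In particular T is injective.
Since T is injective, we find the preimage of 13. The inverse of x ↦ x^15 on (ℤ_{53})^× is x ↦ x^7, because 15·7 = 105 = 2·52 + 1 ≡ 1 (mod 52) and x^{52} = 1 for x ≠ 0 (Fermat). So T⁻¹(13) = 13^7 mod 53.
Repeated squaring mod 53: 13^1 ≡ 13, 13^2 ≡ 13² = 169 ≡ 10, 13^4 ≡ 10² = 100 ≡ 47. Since 7 = 4 + 2 + 1, 13^7 ≡ 47·10·13: 47·10 = 470 ≡ 46, then 46·13 = 598 ≡ 15. So 13^7 ≡ 15 (mod 53).
Hence T⁻¹(13) = 15.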